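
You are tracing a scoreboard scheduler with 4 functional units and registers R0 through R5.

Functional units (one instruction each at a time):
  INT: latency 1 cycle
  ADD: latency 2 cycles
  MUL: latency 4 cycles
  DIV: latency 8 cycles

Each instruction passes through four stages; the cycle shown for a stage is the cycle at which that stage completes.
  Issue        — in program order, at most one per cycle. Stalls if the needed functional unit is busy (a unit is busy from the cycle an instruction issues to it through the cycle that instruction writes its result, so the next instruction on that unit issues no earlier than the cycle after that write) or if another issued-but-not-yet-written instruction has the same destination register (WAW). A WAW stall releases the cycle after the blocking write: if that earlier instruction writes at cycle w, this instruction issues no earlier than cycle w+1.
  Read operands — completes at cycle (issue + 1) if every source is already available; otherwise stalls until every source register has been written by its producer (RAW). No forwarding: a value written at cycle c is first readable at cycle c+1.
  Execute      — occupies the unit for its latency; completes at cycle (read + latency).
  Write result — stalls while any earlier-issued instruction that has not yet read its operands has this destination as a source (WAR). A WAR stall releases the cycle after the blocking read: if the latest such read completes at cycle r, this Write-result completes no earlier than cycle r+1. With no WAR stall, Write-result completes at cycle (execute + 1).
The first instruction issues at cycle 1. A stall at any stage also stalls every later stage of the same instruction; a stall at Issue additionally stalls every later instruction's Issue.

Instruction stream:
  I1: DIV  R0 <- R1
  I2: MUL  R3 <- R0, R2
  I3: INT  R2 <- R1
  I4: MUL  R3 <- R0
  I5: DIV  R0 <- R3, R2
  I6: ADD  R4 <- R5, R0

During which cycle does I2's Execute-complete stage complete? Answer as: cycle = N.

cycle 1: issue I1 (DIV)
cycle 2: I1 read-ops, issue I2 (MUL)
cycle 3: issue I3 (INT)
cycle 4: I3 read-ops
cycle 5: I3 finished on INT
cycle 10: I1 finished on DIV
cycle 11: I1→R0
cycle 12: I2 read-ops
cycle 13: I3→R2
cycle 16: I2 finished on MUL
cycle 17: I2→R3
cycle 18: issue I4 (MUL)
cycle 19: I4 read-ops, issue I5 (DIV)
cycle 20: issue I6 (ADD)
cycle 23: I4 finished on MUL
cycle 24: I4→R3
cycle 25: I5 read-ops
cycle 33: I5 finished on DIV
cycle 34: I5→R0
cycle 35: I6 read-ops
cycle 37: I6 finished on ADD
cycle 38: I6→R4

cycle = 16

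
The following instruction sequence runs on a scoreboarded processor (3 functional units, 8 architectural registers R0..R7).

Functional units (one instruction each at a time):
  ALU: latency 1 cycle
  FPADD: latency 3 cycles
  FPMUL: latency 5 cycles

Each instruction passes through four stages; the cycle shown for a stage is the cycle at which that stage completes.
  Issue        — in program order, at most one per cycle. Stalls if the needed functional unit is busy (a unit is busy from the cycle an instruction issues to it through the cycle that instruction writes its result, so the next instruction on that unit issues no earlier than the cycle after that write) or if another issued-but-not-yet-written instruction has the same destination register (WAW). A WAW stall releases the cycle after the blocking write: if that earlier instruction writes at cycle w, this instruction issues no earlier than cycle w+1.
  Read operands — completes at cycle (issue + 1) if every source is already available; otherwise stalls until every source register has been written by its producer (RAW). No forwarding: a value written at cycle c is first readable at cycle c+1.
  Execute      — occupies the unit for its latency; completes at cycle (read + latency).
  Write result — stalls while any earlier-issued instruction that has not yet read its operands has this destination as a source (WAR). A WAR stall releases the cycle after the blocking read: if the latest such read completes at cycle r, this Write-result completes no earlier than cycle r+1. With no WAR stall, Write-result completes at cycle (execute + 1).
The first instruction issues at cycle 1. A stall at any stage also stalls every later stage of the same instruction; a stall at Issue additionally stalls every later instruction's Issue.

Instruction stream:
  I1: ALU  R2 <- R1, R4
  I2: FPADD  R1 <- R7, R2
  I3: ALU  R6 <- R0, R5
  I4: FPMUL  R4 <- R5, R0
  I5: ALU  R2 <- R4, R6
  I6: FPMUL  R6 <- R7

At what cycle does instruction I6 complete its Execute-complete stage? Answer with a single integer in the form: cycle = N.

cycle = 20

t=1  issue I1 (ALU)
t=2  I1 read-ops · issue I2 (FPADD)
t=3  I1 finished on ALU
t=4  I1→R2
t=5  I2 read-ops · issue I3 (ALU)
t=6  I3 read-ops · issue I4 (FPMUL)
t=7  I3 finished on ALU · I4 read-ops
t=8  I2 finished on FPADD · I3→R6
t=9  I2→R1 · issue I5 (ALU)
t=12  I4 finished on FPMUL
t=13  I4→R4
t=14  I5 read-ops · issue I6 (FPMUL)
t=15  I5 finished on ALU · I6 read-ops
t=16  I5→R2
t=20  I6 finished on FPMUL
t=21  I6→R6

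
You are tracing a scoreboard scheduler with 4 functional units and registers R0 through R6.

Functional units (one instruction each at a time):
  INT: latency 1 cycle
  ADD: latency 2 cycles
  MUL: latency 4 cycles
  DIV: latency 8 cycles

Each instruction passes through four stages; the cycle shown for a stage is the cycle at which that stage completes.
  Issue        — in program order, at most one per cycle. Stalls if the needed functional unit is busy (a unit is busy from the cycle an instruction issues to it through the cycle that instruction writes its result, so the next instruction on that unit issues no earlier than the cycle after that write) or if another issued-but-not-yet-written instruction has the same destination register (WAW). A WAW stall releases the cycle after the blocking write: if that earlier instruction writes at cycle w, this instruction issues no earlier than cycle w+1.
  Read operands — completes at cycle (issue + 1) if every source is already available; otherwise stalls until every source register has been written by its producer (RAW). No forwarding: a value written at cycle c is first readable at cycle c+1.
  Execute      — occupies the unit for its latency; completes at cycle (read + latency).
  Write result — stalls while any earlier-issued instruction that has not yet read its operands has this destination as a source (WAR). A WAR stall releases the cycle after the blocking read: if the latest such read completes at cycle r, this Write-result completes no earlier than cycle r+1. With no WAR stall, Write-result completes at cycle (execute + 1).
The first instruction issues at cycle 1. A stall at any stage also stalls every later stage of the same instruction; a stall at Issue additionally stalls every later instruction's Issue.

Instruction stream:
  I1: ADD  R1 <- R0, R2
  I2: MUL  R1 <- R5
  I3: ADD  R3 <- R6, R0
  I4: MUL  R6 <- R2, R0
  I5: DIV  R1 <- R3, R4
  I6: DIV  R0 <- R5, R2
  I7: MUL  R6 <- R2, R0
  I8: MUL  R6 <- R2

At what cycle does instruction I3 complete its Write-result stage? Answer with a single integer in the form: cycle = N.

t=1  I1 issues→ADD
t=2  I1 reads
t=4  I1 exec-done
t=5  I1 writes R1
t=6  I2 issues→MUL
t=7  I2 reads, I3 issues→ADD
t=8  I3 reads
t=10  I3 exec-done
t=11  I2 exec-done, I3 writes R3
t=12  I2 writes R1
t=13  I4 issues→MUL
t=14  I4 reads, I5 issues→DIV
t=15  I5 reads
t=18  I4 exec-done
t=19  I4 writes R6
t=23  I5 exec-done
t=24  I5 writes R1
t=25  I6 issues→DIV
t=26  I6 reads, I7 issues→MUL
t=34  I6 exec-done
t=35  I6 writes R0
t=36  I7 reads
t=40  I7 exec-done
t=41  I7 writes R6
t=42  I8 issues→MUL
t=43  I8 reads
t=47  I8 exec-done
t=48  I8 writes R6

cycle = 11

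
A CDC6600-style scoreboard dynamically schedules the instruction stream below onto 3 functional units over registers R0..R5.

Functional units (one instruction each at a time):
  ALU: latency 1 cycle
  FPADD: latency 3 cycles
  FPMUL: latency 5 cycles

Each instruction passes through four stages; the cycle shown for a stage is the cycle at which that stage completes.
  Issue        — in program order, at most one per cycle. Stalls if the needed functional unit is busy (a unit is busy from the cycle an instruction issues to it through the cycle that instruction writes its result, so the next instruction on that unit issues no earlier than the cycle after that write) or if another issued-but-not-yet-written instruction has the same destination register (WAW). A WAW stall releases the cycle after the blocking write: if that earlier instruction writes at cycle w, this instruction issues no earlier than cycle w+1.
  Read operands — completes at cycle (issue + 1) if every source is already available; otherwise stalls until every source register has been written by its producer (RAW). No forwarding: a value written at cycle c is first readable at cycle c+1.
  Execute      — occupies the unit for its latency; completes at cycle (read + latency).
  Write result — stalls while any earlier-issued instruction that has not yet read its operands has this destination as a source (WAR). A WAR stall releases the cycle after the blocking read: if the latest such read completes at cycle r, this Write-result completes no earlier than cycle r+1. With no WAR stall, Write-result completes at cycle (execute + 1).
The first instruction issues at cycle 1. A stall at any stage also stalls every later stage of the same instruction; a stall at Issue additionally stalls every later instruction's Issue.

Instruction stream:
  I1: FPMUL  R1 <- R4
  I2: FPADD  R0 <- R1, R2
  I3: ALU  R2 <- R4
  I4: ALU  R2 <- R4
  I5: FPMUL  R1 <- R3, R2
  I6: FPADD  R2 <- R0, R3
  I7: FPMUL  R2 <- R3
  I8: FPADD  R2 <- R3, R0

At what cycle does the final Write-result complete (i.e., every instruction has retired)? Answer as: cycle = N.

c1: issue I1 (FPMUL)
c2: I1 read-ops, issue I2 (FPADD)
c3: issue I3 (ALU)
c4: I3 read-ops
c5: I3 finished on ALU
c7: I1 finished on FPMUL
c8: I1→R1
c9: I2 read-ops
c10: I3→R2
c11: issue I4 (ALU)
c12: I2 finished on FPADD, I4 read-ops, issue I5 (FPMUL)
c13: I2→R0, I4 finished on ALU
c14: I4→R2
c15: I5 read-ops, issue I6 (FPADD)
c16: I6 read-ops
c19: I6 finished on FPADD
c20: I5 finished on FPMUL, I6→R2
c21: I5→R1
c22: issue I7 (FPMUL)
c23: I7 read-ops
c28: I7 finished on FPMUL
c29: I7→R2
c30: issue I8 (FPADD)
c31: I8 read-ops
c34: I8 finished on FPADD
c35: I8→R2

cycle = 35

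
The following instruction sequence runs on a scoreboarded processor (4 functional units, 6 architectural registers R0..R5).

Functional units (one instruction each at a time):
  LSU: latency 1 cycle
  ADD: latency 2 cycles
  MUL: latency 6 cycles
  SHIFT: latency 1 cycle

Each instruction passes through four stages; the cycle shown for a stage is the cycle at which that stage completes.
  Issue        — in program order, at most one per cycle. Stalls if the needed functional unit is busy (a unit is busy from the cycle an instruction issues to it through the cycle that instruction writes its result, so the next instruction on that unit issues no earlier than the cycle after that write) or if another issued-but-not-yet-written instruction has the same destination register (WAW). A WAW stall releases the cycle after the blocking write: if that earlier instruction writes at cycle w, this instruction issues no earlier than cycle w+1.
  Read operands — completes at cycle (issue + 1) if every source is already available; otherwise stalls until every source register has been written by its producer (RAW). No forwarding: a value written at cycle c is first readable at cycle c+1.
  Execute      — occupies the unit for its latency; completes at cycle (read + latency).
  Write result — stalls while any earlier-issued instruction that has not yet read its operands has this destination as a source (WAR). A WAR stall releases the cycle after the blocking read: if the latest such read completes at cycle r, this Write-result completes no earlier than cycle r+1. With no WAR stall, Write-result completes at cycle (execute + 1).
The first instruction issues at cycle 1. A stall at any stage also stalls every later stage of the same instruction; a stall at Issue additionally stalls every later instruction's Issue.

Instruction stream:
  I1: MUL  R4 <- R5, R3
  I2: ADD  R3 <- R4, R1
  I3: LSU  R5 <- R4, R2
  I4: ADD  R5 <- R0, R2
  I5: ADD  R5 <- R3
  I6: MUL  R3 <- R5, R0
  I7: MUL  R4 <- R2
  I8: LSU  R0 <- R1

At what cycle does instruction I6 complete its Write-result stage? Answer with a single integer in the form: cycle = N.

[1] I1 dispatched to MUL
[2] I1 operands ready · I2 dispatched to ADD
[3] I3 dispatched to LSU
[8] I1 complete
[9] R4←I1
[10] I2 operands ready · I3 operands ready
[11] I3 complete
[12] I2 complete · R5←I3
[13] R3←I2
[14] I4 dispatched to ADD
[15] I4 operands ready
[17] I4 complete
[18] R5←I4
[19] I5 dispatched to ADD
[20] I5 operands ready · I6 dispatched to MUL
[22] I5 complete
[23] R5←I5
[24] I6 operands ready
[30] I6 complete
[31] R3←I6
[32] I7 dispatched to MUL
[33] I7 operands ready · I8 dispatched to LSU
[34] I8 operands ready
[35] I8 complete
[36] R0←I8
[39] I7 complete
[40] R4←I7

cycle = 31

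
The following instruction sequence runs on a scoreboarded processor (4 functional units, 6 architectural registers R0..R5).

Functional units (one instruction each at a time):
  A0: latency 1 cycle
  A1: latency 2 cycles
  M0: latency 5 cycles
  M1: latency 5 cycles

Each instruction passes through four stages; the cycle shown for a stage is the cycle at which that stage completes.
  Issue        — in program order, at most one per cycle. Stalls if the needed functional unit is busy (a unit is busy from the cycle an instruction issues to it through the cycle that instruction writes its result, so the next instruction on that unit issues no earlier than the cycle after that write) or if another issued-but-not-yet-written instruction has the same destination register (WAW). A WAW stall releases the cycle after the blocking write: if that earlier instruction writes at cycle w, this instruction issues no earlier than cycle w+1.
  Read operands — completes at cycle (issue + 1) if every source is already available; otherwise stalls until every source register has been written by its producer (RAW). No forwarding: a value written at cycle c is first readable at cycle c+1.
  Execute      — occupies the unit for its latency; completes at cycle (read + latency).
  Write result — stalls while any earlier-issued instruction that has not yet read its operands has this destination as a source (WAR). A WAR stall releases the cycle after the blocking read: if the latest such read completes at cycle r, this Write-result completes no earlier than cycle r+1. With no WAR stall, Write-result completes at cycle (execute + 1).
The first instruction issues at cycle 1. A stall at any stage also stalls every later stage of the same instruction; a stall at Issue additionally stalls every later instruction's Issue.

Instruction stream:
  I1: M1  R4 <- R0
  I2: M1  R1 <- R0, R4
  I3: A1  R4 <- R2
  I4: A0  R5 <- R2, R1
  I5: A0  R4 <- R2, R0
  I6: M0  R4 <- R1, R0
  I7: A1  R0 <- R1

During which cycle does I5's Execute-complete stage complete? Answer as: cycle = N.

cycle = 22

I1 -> (1, 2, 7, 8)
I2 -> (9, 10, 15, 16)  // struct: M1 busy until I1 writes@8
I3 -> (10, 11, 13, 14)
I4 -> (11, 17, 18, 19)  // RAW R1: wait I2 write@16
I5 -> (20, 21, 22, 23)  // struct: A0 busy until I4 writes@19
I6 -> (24, 25, 30, 31)  // WAW R4: wait I5 write@23
I7 -> (25, 26, 28, 29)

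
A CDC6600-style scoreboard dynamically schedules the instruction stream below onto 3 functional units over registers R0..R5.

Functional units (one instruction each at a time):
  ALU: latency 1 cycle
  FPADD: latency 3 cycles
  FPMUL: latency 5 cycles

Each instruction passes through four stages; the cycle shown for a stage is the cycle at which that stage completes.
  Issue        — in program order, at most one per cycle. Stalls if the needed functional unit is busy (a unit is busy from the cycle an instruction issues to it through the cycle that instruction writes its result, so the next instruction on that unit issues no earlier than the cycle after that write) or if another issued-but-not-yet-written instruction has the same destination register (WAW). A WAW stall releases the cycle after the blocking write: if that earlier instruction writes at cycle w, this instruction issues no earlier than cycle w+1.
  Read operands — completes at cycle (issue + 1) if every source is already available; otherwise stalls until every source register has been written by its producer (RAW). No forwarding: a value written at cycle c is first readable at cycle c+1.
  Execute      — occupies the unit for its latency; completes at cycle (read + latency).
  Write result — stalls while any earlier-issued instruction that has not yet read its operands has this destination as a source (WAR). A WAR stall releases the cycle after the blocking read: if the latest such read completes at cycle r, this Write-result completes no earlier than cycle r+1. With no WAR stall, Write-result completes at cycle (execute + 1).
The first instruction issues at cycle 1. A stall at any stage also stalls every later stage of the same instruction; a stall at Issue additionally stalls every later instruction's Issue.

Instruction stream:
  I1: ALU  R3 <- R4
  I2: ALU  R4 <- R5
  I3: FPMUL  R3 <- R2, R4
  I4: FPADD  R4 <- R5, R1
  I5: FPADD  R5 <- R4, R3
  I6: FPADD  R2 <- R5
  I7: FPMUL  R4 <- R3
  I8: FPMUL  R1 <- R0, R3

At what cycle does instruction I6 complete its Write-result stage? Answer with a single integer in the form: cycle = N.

[1] I1 issues→ALU
[2] I1 reads
[3] I1 exec-done
[4] I1 writes R3
[5] I2 issues→ALU
[6] I2 reads; I3 issues→FPMUL
[7] I2 exec-done
[8] I2 writes R4
[9] I3 reads; I4 issues→FPADD
[10] I4 reads
[13] I4 exec-done
[14] I3 exec-done; I4 writes R4
[15] I3 writes R3; I5 issues→FPADD
[16] I5 reads
[19] I5 exec-done
[20] I5 writes R5
[21] I6 issues→FPADD
[22] I6 reads; I7 issues→FPMUL
[23] I7 reads
[25] I6 exec-done
[26] I6 writes R2
[28] I7 exec-done
[29] I7 writes R4
[30] I8 issues→FPMUL
[31] I8 reads
[36] I8 exec-done
[37] I8 writes R1

cycle = 26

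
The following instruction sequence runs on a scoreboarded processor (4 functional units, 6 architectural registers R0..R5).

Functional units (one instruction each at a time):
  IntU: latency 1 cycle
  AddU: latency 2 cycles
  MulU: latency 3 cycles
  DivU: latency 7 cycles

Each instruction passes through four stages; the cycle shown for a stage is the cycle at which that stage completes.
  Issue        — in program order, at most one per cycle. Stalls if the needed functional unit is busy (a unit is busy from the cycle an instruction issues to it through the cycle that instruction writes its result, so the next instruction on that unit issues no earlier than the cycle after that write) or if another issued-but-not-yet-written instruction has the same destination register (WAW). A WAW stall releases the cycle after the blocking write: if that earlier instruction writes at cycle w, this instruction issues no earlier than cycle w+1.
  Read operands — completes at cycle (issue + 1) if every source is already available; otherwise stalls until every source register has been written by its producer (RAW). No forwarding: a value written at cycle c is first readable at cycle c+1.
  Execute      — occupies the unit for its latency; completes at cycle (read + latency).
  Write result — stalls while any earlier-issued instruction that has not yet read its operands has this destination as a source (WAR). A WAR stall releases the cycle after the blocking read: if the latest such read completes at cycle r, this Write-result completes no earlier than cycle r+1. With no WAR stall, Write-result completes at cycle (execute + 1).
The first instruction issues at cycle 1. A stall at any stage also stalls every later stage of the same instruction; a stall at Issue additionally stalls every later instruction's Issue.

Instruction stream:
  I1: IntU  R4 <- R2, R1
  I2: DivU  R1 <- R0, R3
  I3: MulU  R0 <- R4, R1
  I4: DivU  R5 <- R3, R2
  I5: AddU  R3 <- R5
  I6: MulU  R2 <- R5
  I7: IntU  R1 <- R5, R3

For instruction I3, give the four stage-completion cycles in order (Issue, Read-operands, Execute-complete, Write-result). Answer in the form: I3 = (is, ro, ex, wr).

I1  is:1  ro:2  ex:3  wr:4
I2  is:2  ro:3  ex:10  wr:11
I3  is:3  ro:12  ex:15  wr:16  — RAW R1: wait I2 write@11
I4  is:12  ro:13  ex:20  wr:21  — struct: DivU busy until I2 writes@11
I5  is:13  ro:22  ex:24  wr:25  — RAW R5: wait I4 write@21
I6  is:17  ro:22  ex:25  wr:26  — struct: MulU busy until I3 writes@16, RAW R5: wait I4 write@21
I7  is:18  ro:26  ex:27  wr:28  — RAW R3: wait I5 write@25

I3 = (3, 12, 15, 16)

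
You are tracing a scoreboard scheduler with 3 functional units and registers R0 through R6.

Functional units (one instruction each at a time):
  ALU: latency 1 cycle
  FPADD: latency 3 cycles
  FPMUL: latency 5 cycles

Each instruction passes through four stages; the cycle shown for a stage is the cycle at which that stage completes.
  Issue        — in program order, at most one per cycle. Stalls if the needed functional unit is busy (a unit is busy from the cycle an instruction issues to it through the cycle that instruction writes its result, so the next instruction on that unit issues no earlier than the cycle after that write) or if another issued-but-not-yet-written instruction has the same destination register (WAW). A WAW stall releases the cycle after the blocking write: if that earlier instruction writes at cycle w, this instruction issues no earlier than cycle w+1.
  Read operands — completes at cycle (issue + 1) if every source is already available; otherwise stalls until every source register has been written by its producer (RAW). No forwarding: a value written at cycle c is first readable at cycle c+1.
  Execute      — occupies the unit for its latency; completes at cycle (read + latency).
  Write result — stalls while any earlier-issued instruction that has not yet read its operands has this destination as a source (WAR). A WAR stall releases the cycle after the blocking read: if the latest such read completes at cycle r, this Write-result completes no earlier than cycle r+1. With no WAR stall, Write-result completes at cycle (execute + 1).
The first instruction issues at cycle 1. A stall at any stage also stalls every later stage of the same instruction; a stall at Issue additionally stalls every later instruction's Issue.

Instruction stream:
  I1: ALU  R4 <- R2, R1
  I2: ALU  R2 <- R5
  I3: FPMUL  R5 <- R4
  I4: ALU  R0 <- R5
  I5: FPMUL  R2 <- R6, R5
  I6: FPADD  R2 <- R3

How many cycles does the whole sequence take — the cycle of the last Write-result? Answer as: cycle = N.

[I1] 1/2/3/4
[I2] 5/6/7/8  (struct: ALU busy until I1 writes@4)
[I3] 6/7/12/13
[I4] 9/14/15/16  (struct: ALU busy until I2 writes@8; RAW R5: wait I3 write@13)
[I5] 14/15/20/21  (struct: FPMUL busy until I3 writes@13)
[I6] 22/23/26/27  (WAW R2: wait I5 write@21)

cycle = 27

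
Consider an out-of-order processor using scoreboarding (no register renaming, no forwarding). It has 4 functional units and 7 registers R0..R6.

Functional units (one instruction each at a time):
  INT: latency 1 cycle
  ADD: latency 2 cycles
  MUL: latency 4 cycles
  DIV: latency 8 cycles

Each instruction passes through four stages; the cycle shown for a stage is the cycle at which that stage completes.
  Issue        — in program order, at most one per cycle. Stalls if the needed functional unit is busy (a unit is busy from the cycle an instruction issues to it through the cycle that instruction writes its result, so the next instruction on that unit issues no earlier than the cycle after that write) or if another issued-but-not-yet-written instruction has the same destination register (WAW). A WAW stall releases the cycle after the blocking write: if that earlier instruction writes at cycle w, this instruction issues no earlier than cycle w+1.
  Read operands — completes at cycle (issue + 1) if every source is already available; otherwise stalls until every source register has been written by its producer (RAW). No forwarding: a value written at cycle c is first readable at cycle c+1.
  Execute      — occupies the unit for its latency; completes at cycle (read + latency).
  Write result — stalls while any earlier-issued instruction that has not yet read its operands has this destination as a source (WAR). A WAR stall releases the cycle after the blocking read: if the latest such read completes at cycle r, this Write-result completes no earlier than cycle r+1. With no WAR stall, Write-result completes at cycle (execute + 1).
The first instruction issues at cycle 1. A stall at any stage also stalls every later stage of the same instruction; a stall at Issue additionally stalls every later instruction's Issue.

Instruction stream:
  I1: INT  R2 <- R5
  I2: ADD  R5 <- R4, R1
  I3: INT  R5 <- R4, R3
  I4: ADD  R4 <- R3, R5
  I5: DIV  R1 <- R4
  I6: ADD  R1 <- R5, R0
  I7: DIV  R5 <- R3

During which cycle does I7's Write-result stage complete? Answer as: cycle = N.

1) issue 1, read 2, done 3, write 4
2) issue 2, read 3, done 5, write 6
3) issue 7, read 8, done 9, write 10  <WAW R5: wait I2 write@6>
4) issue 8, read 11, done 13, write 14  <RAW R5: wait I3 write@10>
5) issue 9, read 15, done 23, write 24  <RAW R4: wait I4 write@14>
6) issue 25, read 26, done 28, write 29  <WAW R1: wait I5 write@24>
7) issue 26, read 27, done 35, write 36

cycle = 36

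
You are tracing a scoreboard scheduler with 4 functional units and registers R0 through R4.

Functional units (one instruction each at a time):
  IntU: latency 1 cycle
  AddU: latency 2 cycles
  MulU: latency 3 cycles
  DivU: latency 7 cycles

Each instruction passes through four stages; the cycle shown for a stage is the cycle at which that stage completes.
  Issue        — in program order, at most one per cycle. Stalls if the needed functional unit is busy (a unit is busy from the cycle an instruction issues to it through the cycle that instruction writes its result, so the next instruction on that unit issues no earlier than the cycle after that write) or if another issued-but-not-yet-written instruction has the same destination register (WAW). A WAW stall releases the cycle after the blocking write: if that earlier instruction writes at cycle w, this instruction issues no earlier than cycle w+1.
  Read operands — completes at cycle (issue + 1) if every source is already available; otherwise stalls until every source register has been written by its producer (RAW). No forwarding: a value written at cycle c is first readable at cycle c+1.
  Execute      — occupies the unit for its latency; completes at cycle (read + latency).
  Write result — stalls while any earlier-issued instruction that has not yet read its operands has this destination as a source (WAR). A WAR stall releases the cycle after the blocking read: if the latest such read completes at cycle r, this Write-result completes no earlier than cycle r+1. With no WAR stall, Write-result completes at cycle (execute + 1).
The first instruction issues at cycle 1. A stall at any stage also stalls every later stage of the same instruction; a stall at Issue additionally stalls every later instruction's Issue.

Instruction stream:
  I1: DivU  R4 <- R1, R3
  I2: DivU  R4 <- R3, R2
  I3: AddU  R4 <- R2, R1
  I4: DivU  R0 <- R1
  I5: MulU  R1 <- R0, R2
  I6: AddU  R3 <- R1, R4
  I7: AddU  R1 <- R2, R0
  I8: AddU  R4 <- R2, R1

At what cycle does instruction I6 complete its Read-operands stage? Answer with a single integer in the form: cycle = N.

cycle = 37

[1] I1 issues→DivU
[2] I1 reads
[9] I1 exec-done
[10] I1 writes R4
[11] I2 issues→DivU
[12] I2 reads
[19] I2 exec-done
[20] I2 writes R4
[21] I3 issues→AddU
[22] I3 reads, I4 issues→DivU
[23] I4 reads, I5 issues→MulU
[24] I3 exec-done
[25] I3 writes R4
[26] I6 issues→AddU
[30] I4 exec-done
[31] I4 writes R0
[32] I5 reads
[35] I5 exec-done
[36] I5 writes R1
[37] I6 reads
[39] I6 exec-done
[40] I6 writes R3
[41] I7 issues→AddU
[42] I7 reads
[44] I7 exec-done
[45] I7 writes R1
[46] I8 issues→AddU
[47] I8 reads
[49] I8 exec-done
[50] I8 writes R4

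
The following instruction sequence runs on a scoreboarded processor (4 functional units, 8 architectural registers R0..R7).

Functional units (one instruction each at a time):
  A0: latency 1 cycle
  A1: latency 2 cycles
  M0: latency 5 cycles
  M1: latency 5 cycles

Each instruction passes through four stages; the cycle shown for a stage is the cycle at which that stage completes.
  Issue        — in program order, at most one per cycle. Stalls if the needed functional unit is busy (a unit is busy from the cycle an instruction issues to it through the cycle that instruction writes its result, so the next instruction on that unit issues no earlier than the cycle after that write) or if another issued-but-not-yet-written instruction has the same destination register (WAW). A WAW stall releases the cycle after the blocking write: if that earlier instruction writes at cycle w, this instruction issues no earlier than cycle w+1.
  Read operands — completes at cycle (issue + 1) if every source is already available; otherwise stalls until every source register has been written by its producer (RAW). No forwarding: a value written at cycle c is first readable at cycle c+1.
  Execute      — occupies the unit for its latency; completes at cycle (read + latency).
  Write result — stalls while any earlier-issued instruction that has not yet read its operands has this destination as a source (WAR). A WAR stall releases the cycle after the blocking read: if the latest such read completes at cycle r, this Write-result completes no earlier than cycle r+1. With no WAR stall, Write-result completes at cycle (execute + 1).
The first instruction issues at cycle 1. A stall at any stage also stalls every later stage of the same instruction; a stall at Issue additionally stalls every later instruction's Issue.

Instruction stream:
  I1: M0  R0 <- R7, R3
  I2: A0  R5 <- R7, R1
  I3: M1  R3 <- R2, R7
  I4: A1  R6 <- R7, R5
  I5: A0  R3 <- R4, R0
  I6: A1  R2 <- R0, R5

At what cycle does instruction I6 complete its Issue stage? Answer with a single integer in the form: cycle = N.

cycle = 12

[1] I1 issues→M0
[2] I1 reads; I2 issues→A0
[3] I2 reads; I3 issues→M1
[4] I2 exec-done; I3 reads; I4 issues→A1
[5] I2 writes R5
[6] I4 reads
[7] I1 exec-done
[8] I1 writes R0; I4 exec-done
[9] I3 exec-done; I4 writes R6
[10] I3 writes R3
[11] I5 issues→A0
[12] I5 reads; I6 issues→A1
[13] I5 exec-done; I6 reads
[14] I5 writes R3
[15] I6 exec-done
[16] I6 writes R2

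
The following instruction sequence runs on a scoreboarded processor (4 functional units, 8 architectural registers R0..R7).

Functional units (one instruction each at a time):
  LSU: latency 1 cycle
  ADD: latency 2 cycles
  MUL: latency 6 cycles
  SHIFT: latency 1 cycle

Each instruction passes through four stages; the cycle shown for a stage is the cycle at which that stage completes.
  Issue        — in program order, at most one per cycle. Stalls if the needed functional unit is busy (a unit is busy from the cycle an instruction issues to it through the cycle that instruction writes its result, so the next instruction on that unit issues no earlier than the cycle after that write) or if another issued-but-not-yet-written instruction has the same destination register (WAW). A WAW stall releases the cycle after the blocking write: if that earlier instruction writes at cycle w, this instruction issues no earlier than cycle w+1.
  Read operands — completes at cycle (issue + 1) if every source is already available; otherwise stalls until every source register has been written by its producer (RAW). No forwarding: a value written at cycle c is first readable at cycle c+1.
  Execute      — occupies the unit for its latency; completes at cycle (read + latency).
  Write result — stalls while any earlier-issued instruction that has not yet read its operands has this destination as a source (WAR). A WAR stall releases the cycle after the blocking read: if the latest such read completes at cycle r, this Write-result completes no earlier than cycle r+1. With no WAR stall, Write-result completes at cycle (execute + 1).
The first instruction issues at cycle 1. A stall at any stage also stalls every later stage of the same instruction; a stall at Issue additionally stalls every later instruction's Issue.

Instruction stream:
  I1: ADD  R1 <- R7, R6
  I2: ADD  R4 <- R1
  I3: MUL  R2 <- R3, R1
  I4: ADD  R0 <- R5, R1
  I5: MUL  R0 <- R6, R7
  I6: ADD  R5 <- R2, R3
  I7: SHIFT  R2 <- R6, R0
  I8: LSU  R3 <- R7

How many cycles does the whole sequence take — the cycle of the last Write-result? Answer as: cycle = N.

[1] issue I1 (ADD)
[2] I1 read-ops
[4] I1 finished on ADD
[5] I1→R1
[6] issue I2 (ADD)
[7] I2 read-ops · issue I3 (MUL)
[8] I3 read-ops
[9] I2 finished on ADD
[10] I2→R4
[11] issue I4 (ADD)
[12] I4 read-ops
[14] I3 finished on MUL · I4 finished on ADD
[15] I3→R2 · I4→R0
[16] issue I5 (MUL)
[17] I5 read-ops · issue I6 (ADD)
[18] I6 read-ops · issue I7 (SHIFT)
[19] issue I8 (LSU)
[20] I6 finished on ADD · I8 read-ops
[21] I6→R5 · I8 finished on LSU
[22] I8→R3
[23] I5 finished on MUL
[24] I5→R0
[25] I7 read-ops
[26] I7 finished on SHIFT
[27] I7→R2

cycle = 27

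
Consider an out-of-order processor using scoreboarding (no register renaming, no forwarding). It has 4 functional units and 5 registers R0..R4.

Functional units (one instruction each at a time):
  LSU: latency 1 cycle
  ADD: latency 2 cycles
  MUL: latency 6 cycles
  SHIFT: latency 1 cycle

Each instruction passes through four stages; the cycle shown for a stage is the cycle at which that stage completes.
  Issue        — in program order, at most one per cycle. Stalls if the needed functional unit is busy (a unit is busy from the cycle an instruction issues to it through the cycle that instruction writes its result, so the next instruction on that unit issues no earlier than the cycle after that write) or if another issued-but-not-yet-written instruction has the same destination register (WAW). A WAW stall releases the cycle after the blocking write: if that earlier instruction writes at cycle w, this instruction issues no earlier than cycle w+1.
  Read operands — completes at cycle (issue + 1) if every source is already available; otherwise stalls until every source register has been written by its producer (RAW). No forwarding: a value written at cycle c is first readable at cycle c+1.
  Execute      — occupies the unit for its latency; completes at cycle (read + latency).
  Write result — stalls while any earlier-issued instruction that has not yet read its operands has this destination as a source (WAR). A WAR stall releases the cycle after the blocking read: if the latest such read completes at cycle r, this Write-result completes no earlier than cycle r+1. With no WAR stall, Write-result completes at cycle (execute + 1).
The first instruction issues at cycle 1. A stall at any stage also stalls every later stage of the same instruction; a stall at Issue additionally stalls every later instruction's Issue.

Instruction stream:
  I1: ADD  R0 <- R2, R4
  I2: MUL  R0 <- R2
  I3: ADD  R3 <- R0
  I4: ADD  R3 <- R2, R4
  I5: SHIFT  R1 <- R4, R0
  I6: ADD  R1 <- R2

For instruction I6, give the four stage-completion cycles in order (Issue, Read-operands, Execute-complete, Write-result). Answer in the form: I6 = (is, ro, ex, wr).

I6 = (24, 25, 27, 28)

[I1] 1/2/4/5
[I2] 6/7/13/14  (WAW R0: wait I1 write@5)
[I3] 7/15/17/18  (RAW R0: wait I2 write@14)
[I4] 19/20/22/23  (struct: ADD busy until I3 writes@18)
[I5] 20/21/22/23
[I6] 24/25/27/28  (WAW R1: wait I5 write@23)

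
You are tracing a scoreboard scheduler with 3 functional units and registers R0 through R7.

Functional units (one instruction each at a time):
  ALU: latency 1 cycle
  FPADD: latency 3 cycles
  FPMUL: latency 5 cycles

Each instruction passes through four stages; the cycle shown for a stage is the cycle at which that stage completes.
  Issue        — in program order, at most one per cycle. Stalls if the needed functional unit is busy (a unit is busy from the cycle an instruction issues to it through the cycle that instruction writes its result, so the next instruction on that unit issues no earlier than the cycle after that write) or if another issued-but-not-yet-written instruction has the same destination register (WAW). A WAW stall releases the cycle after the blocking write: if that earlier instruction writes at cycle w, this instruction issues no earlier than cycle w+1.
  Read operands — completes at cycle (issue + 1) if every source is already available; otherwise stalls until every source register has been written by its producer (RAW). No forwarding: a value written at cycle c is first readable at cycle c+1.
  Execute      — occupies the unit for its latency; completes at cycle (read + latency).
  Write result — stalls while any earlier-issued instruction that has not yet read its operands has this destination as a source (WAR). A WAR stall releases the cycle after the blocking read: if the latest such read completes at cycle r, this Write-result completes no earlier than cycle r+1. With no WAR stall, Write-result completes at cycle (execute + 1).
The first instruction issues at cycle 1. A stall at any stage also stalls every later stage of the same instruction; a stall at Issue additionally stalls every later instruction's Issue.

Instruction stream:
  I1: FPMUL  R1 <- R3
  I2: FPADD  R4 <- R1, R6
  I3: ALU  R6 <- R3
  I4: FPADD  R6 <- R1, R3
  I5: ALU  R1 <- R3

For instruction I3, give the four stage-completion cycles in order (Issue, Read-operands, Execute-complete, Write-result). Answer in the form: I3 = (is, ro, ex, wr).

I3 = (3, 4, 5, 10)

[1] I1 issues→FPMUL
[2] I1 reads, I2 issues→FPADD
[3] I3 issues→ALU
[4] I3 reads
[5] I3 exec-done
[7] I1 exec-done
[8] I1 writes R1
[9] I2 reads
[10] I3 writes R6
[12] I2 exec-done
[13] I2 writes R4
[14] I4 issues→FPADD
[15] I4 reads, I5 issues→ALU
[16] I5 reads
[17] I5 exec-done
[18] I4 exec-done, I5 writes R1
[19] I4 writes R6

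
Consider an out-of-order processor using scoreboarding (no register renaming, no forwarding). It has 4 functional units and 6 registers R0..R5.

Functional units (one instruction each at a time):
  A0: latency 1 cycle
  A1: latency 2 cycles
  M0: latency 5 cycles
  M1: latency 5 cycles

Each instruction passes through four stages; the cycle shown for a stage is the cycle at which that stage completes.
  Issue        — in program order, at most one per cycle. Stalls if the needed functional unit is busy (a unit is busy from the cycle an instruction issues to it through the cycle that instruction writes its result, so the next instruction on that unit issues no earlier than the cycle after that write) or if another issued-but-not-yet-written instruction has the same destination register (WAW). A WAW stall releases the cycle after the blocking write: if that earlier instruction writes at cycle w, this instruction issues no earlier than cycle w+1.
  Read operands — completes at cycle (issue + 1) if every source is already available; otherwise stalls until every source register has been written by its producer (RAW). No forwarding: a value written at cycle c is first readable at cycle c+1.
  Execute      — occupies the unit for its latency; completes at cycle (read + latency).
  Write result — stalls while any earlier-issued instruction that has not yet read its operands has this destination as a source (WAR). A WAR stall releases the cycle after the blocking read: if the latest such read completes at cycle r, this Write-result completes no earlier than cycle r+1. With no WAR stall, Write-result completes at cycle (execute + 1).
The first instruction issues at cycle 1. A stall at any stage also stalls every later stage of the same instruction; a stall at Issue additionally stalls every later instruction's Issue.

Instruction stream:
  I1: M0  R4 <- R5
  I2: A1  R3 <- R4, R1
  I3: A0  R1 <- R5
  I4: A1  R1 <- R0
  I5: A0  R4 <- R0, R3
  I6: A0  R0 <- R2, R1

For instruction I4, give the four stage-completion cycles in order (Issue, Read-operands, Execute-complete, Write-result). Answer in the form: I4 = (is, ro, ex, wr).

[1] I1 dispatched to M0
[2] I1 operands ready, I2 dispatched to A1
[3] I3 dispatched to A0
[4] I3 operands ready
[5] I3 complete
[7] I1 complete
[8] R4←I1
[9] I2 operands ready
[10] R1←I3
[11] I2 complete
[12] R3←I2
[13] I4 dispatched to A1
[14] I4 operands ready, I5 dispatched to A0
[15] I5 operands ready
[16] I4 complete, I5 complete
[17] R1←I4, R4←I5
[18] I6 dispatched to A0
[19] I6 operands ready
[20] I6 complete
[21] R0←I6

I4 = (13, 14, 16, 17)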